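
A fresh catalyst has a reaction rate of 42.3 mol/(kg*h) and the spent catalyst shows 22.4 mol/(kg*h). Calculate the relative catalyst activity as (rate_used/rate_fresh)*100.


Activity (%) = (rate_used / rate_fresh) * 100
rate_used = 22.4, rate_fresh = 42.3
= (22.4 / 42.3) * 100
= 0.5296 * 100 = 52.96

52.96 %


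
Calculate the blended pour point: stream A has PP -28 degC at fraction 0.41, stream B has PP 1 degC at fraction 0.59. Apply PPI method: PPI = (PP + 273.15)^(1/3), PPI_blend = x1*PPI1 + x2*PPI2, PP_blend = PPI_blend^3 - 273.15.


PPI_1 = (-28 + 273.15)^(1/3) = 6.258601
PPI_2 = (1 + 273.15)^(1/3) = 6.49625
PPI_blend = 0.41 * 6.258601 + 0.59 * 6.49625 = 6.398814
PP_blend = 6.398814^3 - 273.15 = 261.9983 - 273.15 = -11.15

-11.15 degC


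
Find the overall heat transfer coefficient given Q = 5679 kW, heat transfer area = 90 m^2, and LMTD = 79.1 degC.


From Q = U*A*LMTD, U = Q / (A * LMTD)
U = 5679 / (90 * 79.1) = 5679 / 7119 = 0.7977

0.7977 kW/(m^2*K)


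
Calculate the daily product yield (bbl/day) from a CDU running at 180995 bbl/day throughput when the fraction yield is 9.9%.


Crude throughput = 180995 bbl/day
Fraction yield = 9.9%
yield = throughput * fraction / 100
yield = 180995 * 9.9 / 100 = 17918.505

17918.505 bbl/day


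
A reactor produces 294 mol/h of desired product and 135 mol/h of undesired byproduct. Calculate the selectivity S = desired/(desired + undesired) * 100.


Selectivity = desired / (desired + undesired) * 100
Total products = 294 + 135 = 429 mol/h
S = 294 / 429 * 100
= 0.6853 * 100
= 68.53 %

68.53 %


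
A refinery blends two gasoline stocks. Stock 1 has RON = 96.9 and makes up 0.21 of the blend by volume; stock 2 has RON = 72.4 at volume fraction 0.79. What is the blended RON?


Linear blending: RON_blend = sum(vi * RONi)
Contribution 1: 0.21 * 96.9 = 20.349
Contribution 2: 0.79 * 72.4 = 57.196
RON_blend = 20.349 + 57.196 = 77.545

77.545


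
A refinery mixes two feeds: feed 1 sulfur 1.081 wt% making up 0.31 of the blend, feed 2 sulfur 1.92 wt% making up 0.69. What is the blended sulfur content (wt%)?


Linear sulfur blending: S_blend = x1*S1 + x2*S2
Contribution 1: 0.31 * 1.081 = 0.33511 wt%
Contribution 2: 0.69 * 1.92 = 1.3248 wt%
S_blend = 0.33511 + 1.3248 = 1.65991

1.65991 wt%


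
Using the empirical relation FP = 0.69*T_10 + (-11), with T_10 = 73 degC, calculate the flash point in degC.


FP = 0.69 * 73 + (-11) = 39.37

39.37 degC


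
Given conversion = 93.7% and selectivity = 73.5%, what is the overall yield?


Overall yield = conversion (%) * selectivity (%) / 100
Conversion = 93.7%, Selectivity = 73.5%
Y = 93.7 * 73.5 / 100
= 68.8695 %

68.8695 %


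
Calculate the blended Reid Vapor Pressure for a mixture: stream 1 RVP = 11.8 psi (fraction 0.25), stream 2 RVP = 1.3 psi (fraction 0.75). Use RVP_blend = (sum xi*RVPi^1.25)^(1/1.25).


Chevron index: RVP_blend = (sum xi*RVPi^1.25)^(1/1.25)
RVP^1.25 terms: 0.25 * 11.8^1.25 + 0.75 * 1.3^1.25 = 6.50864
RVP_blend = 6.50864^(1/1.25) = 4.475

4.475 psi


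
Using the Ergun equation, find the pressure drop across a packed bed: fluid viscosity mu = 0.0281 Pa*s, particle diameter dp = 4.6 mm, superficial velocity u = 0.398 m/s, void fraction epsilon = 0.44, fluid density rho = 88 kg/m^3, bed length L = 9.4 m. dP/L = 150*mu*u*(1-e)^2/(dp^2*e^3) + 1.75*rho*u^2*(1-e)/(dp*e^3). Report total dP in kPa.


dp = 4.6 mm = 0.0046 m
Viscous term = 150*0.0281*0.398*(1-0.44)^2 / (0.0046^2*0.44^3) = 291866
Inertial term = 1.75*88*0.398^2*(1-0.44) / (0.0046*0.44^3) = 34862.5
dP/L = 291866 + 34862.5 = 326728 Pa/m
dP = 326728 * 9.4 / 1000 = 3071 kPa

3071 kPa


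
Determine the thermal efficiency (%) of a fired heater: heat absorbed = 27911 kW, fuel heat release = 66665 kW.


Furnace efficiency = Q_absorbed / Q_fuel * 100
= 27911 / 66665 * 100 = 41.87

41.87 %


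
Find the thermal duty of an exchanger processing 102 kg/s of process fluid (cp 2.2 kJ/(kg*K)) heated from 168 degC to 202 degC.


Q = m_dot * cp * delta_T
delta_T = 202 - 168 = 34 K
Q = 102 * 2.2 * 34
= 224.4 * 34
= 7629.6 kW

7629.6 kW


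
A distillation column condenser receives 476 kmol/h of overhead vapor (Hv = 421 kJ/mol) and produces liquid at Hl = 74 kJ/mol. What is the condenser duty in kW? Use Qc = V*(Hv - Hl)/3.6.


Qc = 476 * (421 - 74) / 3.6 = 476 * 347 / 3.6 = 45880

45880 kW


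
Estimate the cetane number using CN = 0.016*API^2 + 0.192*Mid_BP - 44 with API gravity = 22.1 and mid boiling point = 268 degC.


CN = 0.016 * 22.1^2 + 0.192 * 268 - 44
CN = 7.81456 + 51.456 - 44 = 15.27056

15.27056


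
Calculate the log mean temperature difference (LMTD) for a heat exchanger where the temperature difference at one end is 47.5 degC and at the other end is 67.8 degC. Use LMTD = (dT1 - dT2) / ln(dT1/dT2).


LMTD = (dT1 - dT2) / ln(dT1/dT2)
= (47.5 - 67.8) / ln(47.5 / 67.8) = -20.3 / -0.355832 = 57.05

57.05 degC


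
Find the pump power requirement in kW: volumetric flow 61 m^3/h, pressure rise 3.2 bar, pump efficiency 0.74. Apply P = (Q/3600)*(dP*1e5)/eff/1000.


Q = 61 / 3600 = 0.0169444 m^3/s
P = 0.0169444 * (3.2 * 1e5) / 0.74 / 1000 = 7.327

7.327 kW


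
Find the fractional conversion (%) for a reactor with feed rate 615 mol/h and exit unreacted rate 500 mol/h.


X = (F_in - F_out) / F_in * 100
Moles reacted = 615 - 500 = 115
X = 115 / 615 * 100
= 0.1870 * 100
= 18.70 %

18.70 %


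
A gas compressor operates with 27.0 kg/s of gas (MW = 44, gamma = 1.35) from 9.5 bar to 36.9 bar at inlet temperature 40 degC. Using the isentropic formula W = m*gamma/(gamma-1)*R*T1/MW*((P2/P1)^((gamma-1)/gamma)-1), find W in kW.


Isentropic work: W = m*(gamma/(gamma-1))*(R*T1/MW)*((P2/P1)^((gamma-1)/gamma) - 1)
T1 = 40 + 273.15 = 313.15 K
Pressure ratio = 36.9 / 9.5 = 3.88421
Exponent = (1.35 - 1)/1.35 = 0.259259
(P2/P1)^exp - 1 = 3.88421^0.259259 - 1 = 0.421615
W = 27.0 * 1.35 / 0.35 * 8.314 * 313.15 / 44 * 0.421615 = 2598

2598 kW


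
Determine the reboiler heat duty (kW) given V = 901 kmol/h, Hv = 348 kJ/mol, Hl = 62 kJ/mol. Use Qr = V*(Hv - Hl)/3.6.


Qr = 901 * (348 - 62) / 3.6 = 901 * 286 / 3.6 = 71580

71580 kW


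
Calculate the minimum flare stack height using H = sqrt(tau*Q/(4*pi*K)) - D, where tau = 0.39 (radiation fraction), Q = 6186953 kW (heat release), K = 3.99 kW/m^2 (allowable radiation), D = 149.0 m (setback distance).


tau*Q/(4*pi*K) = 0.39 * 6186953 / (4 * pi * 3.99) = 48123.7
sqrt(48123.7) = 219.371
H = 219.371 - 149.0 = 70.37

70.37 m


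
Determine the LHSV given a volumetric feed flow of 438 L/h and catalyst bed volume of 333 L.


LHSV = volumetric feed rate / catalyst volume
= 438 L/h / 333 L
= 1.315 h^-1

1.315 h^-1


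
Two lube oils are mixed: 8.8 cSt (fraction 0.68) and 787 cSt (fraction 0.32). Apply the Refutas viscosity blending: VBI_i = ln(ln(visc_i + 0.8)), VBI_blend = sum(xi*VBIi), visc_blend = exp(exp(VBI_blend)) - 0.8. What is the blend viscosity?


Refutas method: VBN_i = 14.534*ln(ln(visc_i + 0.8)) + 10.975, blended linearly by mass fraction; since VBN is linear in VBI_i = ln(ln(visc_i + 0.8)) and the fractions sum to 1, blend VBI directly: visc = exp(exp(VBI_blend)) - 0.8
VBI_1 = ln(ln(8.8 + 0.8)) = 0.816145
VBI_2 = ln(ln(787 + 0.8)) = 1.89751
VBI_blend = 0.68 * 0.816145 + 0.32 * 1.89751 = 1.16218
visc_blend = exp(exp(1.16218)) - 0.8 = 23.66

23.66 cSt


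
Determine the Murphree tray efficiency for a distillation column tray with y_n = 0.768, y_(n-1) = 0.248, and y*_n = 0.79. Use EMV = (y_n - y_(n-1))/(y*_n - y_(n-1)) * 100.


Murphree vapor efficiency: EMV = (y_n - y_(n-1)) / (y*_n - y_(n-1)) * 100
EMV = (0.768 - 0.248) / (0.79 - 0.248) * 100 = 0.52 / 0.542 * 100 = 95.94

95.94 %


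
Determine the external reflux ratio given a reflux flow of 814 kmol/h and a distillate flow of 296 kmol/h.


Reflux ratio definition: R = L / D (liquid returned / distillate withdrawn)
L = 814 kmol/h, D = 296 kmol/h
R = 814 / 296 = 2.750

2.750


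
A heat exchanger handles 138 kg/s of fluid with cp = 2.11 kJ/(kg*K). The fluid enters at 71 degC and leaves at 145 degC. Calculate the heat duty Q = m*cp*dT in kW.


Q = m_dot * cp * delta_T
delta_T = 145 - 71 = 74 K
Q = 138 * 2.11 * 74
= 291.18 * 74
= 21547.32 kW

21547.32 kW


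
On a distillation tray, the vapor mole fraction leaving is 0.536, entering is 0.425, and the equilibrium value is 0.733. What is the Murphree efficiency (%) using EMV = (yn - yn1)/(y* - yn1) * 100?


Murphree vapor efficiency: EMV = (y_n - y_(n-1)) / (y*_n - y_(n-1)) * 100
EMV = (0.536 - 0.425) / (0.733 - 0.425) * 100 = 0.111 / 0.308 * 100 = 36.04

36.04 %


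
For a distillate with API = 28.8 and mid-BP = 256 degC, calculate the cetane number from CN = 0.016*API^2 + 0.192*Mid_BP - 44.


CN = 0.016 * 28.8^2 + 0.192 * 256 - 44
CN = 13.27104 + 49.152 - 44 = 18.42304

18.42304


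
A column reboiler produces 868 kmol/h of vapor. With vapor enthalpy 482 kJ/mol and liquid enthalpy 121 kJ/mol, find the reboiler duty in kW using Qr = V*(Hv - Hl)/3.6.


Qr = 868 * (482 - 121) / 3.6 = 868 * 361 / 3.6 = 87040

87040 kW


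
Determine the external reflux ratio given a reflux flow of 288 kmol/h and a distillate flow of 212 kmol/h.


Reflux ratio definition: R = L / D (liquid returned / distillate withdrawn)
L = 288 kmol/h, D = 212 kmol/h
R = 288 / 212 = 1.358

1.358


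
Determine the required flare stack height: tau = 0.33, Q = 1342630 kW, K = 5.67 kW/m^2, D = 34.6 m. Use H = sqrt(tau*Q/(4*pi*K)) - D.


tau*Q/(4*pi*K) = 0.33 * 1342630 / (4 * pi * 5.67) = 6218.38
sqrt(6218.38) = 78.8567
H = 78.8567 - 34.6 = 44.26

44.26 m


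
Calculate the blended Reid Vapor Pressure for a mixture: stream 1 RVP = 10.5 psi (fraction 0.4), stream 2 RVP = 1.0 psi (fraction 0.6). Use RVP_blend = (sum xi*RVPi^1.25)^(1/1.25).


Chevron index: RVP_blend = (sum xi*RVPi^1.25)^(1/1.25)
RVP^1.25 terms: 0.4 * 10.5^1.25 + 0.6 * 1.0^1.25 = 8.16043
RVP_blend = 8.16043^(1/1.25) = 5.363

5.363 psi


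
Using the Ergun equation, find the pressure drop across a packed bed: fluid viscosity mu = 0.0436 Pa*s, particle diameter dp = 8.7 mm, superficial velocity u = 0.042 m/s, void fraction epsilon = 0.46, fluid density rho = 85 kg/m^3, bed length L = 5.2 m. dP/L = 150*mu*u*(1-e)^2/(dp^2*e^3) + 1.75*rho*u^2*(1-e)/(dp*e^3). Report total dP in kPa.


dp = 8.7 mm = 0.0087 m
Viscous term = 150*0.0436*0.042*(1-0.46)^2 / (0.0087^2*0.46^3) = 10871.8
Inertial term = 1.75*85*0.042^2*(1-0.46) / (0.0087*0.46^3) = 167.323
dP/L = 10871.8 + 167.323 = 11039.1 Pa/m
dP = 11039.1 * 5.2 / 1000 = 57.40 kPa

57.40 kPa


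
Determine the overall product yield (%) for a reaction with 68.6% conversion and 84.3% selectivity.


Overall yield = conversion (%) * selectivity (%) / 100
Conversion = 68.6%, Selectivity = 84.3%
Y = 68.6 * 84.3 / 100
= 57.8298 %

57.8298 %


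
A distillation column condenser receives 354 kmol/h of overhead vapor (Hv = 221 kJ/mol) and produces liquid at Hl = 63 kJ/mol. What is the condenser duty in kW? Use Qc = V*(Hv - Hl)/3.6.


Qc = 354 * (221 - 63) / 3.6 = 354 * 158 / 3.6 = 15540

15540 kW


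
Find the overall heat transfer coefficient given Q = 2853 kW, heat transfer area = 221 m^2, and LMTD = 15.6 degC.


From Q = U*A*LMTD, U = Q / (A * LMTD)
U = 2853 / (221 * 15.6) = 2853 / 3447.6 = 0.8275

0.8275 kW/(m^2*K)


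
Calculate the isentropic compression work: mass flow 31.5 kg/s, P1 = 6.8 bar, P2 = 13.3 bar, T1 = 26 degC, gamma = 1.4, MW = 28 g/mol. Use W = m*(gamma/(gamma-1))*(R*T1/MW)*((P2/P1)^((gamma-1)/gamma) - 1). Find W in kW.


Isentropic work: W = m*(gamma/(gamma-1))*(R*T1/MW)*((P2/P1)^((gamma-1)/gamma) - 1)
T1 = 26 + 273.15 = 299.15 K
Pressure ratio = 13.3 / 6.8 = 1.95588
Exponent = (1.4 - 1)/1.4 = 0.285714
(P2/P1)^exp - 1 = 1.95588^0.285714 - 1 = 0.211269
W = 31.5 * 1.4 / 0.4 * 8.314 * 299.15 / 28 * 0.211269 = 2069

2069 kW


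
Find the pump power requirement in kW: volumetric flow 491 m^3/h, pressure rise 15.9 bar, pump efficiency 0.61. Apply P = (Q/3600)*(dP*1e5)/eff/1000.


Q = 491 / 3600 = 0.136389 m^3/s
P = 0.136389 * (15.9 * 1e5) / 0.61 / 1000 = 355.5

355.5 kW


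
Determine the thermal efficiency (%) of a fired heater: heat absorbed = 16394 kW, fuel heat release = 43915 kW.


Furnace efficiency = Q_absorbed / Q_fuel * 100
= 16394 / 43915 * 100 = 37.33

37.33 %


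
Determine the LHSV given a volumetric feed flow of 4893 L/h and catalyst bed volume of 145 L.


LHSV = volumetric feed rate / catalyst volume
= 4893 L/h / 145 L
= 33.74 h^-1

33.74 h^-1


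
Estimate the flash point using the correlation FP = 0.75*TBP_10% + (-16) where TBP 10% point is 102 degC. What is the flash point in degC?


FP = 0.75 * 102 + (-16) = 60.5

60.5 degC


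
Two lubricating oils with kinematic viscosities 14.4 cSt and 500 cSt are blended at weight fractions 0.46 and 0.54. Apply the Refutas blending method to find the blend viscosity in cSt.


Refutas method: VBN_i = 14.534*ln(ln(visc_i + 0.8)) + 10.975, blended linearly by mass fraction; since VBN is linear in VBI_i = ln(ln(visc_i + 0.8)) and the fractions sum to 1, blend VBI directly: visc = exp(exp(VBI_blend)) - 0.8
VBI_1 = ln(ln(14.4 + 0.8)) = 1.00111
VBI_2 = ln(ln(500 + 0.8)) = 1.82716
VBI_blend = 0.46 * 1.00111 + 0.54 * 1.82716 = 1.44718
visc_blend = exp(exp(1.44718)) - 0.8 = 69.38

69.38 cSt


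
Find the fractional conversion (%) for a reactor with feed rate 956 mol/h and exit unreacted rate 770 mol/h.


X = (F_in - F_out) / F_in * 100
Moles reacted = 956 - 770 = 186
X = 186 / 956 * 100
= 0.1946 * 100
= 19.46 %

19.46 %


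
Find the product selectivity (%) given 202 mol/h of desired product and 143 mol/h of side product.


Selectivity = desired / (desired + undesired) * 100
Total products = 202 + 143 = 345 mol/h
S = 202 / 345 * 100
= 0.5855 * 100
= 58.55 %

58.55 %


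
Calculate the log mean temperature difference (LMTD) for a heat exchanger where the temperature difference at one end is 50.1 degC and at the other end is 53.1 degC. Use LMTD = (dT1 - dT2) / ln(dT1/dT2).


LMTD = (dT1 - dT2) / ln(dT1/dT2)
= (50.1 - 53.1) / ln(50.1 / 53.1) = -3 / -0.0581559 = 51.59

51.59 degC


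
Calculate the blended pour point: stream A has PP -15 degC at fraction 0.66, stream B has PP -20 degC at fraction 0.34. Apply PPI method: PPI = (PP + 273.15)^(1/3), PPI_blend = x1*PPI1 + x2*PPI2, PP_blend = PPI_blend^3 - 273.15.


PPI_1 = (-15 + 273.15)^(1/3) = 6.36733
PPI_2 = (-20 + 273.15)^(1/3) = 6.325953
PPI_blend = 0.66 * 6.36733 + 0.34 * 6.325953 = 6.353262
PP_blend = 6.353262^3 - 273.15 = 256.4427 - 273.15 = -16.71

-16.71 degC


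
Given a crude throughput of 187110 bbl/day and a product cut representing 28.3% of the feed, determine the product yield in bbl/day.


Crude throughput = 187110 bbl/day
Fraction yield = 28.3%
yield = throughput * fraction / 100
yield = 187110 * 28.3 / 100 = 52952.13

52952.13 bbl/day


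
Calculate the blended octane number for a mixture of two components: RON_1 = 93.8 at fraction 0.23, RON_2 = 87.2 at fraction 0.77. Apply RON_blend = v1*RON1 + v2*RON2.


Linear blending: RON_blend = sum(vi * RONi)
Contribution 1: 0.23 * 93.8 = 21.574
Contribution 2: 0.77 * 87.2 = 67.144
RON_blend = 21.574 + 67.144 = 88.718

88.718


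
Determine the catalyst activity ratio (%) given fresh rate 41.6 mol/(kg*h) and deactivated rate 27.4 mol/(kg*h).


Activity (%) = (rate_used / rate_fresh) * 100
rate_used = 27.4, rate_fresh = 41.6
= (27.4 / 41.6) * 100
= 0.6587 * 100 = 65.87

65.87 %


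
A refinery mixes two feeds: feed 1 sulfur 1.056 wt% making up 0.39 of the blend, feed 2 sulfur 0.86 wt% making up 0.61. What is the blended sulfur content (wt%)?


Linear sulfur blending: S_blend = x1*S1 + x2*S2
Contribution 1: 0.39 * 1.056 = 0.41184 wt%
Contribution 2: 0.61 * 0.86 = 0.5246 wt%
S_blend = 0.41184 + 0.5246 = 0.93644

0.93644 wt%


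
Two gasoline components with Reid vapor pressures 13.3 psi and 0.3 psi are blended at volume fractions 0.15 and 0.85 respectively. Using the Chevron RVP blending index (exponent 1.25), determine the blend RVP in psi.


Chevron index: RVP_blend = (sum xi*RVPi^1.25)^(1/1.25)
RVP^1.25 terms: 0.15 * 13.3^1.25 + 0.85 * 0.3^1.25 = 3.99855
RVP_blend = 3.99855^(1/1.25) = 3.031

3.031 psi


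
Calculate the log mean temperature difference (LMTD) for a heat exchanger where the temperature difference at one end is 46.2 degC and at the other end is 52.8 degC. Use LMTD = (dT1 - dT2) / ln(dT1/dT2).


LMTD = (dT1 - dT2) / ln(dT1/dT2)
= (46.2 - 52.8) / ln(46.2 / 52.8) = -6.6 / -0.133531 = 49.43

49.43 degC


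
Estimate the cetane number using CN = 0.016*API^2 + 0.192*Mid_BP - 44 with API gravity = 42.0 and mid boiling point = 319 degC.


CN = 0.016 * 42.0^2 + 0.192 * 319 - 44
CN = 28.224 + 61.248 - 44 = 45.472

45.472


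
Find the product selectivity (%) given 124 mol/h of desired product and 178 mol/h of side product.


Selectivity = desired / (desired + undesired) * 100
Total products = 124 + 178 = 302 mol/h
S = 124 / 302 * 100
= 0.4106 * 100
= 41.06 %

41.06 %


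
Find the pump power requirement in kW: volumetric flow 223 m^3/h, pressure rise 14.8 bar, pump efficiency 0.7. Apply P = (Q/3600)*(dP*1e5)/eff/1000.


Q = 223 / 3600 = 0.0619444 m^3/s
P = 0.0619444 * (14.8 * 1e5) / 0.7 / 1000 = 131.0

131.0 kW


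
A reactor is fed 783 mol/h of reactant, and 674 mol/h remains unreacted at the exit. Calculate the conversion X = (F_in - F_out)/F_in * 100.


X = (F_in - F_out) / F_in * 100
Moles reacted = 783 - 674 = 109
X = 109 / 783 * 100
= 0.1392 * 100
= 13.92 %

13.92 %


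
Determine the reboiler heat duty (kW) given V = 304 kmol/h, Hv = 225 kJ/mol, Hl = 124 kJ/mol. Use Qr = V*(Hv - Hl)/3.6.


Qr = 304 * (225 - 124) / 3.6 = 304 * 101 / 3.6 = 8529

8529 kW


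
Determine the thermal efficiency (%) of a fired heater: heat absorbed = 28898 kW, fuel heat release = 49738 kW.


Furnace efficiency = Q_absorbed / Q_fuel * 100
= 28898 / 49738 * 100 = 58.10

58.10 %


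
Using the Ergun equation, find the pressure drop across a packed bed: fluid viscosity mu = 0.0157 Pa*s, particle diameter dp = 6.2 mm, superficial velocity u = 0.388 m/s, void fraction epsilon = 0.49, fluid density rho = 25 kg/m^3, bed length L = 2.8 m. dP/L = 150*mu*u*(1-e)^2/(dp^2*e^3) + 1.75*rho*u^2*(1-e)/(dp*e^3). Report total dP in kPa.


dp = 6.2 mm = 0.0062 m
Viscous term = 150*0.0157*0.388*(1-0.49)^2 / (0.0062^2*0.49^3) = 52552.3
Inertial term = 1.75*25*0.388^2*(1-0.49) / (0.0062*0.49^3) = 4605.02
dP/L = 52552.3 + 4605.02 = 57157.3 Pa/m
dP = 57157.3 * 2.8 / 1000 = 160.0 kPa

160.0 kPa


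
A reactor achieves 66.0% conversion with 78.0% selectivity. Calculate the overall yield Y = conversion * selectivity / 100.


Overall yield = conversion (%) * selectivity (%) / 100
Conversion = 66.0%, Selectivity = 78.0%
Y = 66.0 * 78.0 / 100
= 51.48 %

51.48 %


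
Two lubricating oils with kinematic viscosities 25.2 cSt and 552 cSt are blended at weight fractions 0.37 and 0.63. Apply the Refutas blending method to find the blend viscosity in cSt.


Refutas method: VBN_i = 14.534*ln(ln(visc_i + 0.8)) + 10.975, blended linearly by mass fraction; since VBN is linear in VBI_i = ln(ln(visc_i + 0.8)) and the fractions sum to 1, blend VBI directly: visc = exp(exp(VBI_blend)) - 0.8
VBI_1 = ln(ln(25.2 + 0.8)) = 1.18114
VBI_2 = ln(ln(552 + 0.8)) = 1.84293
VBI_blend = 0.37 * 1.18114 + 0.63 * 1.84293 = 1.59807
visc_blend = exp(exp(1.59807)) - 0.8 = 139.5

139.5 cSt


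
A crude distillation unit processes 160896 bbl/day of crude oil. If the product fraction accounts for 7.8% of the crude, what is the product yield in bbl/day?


Crude throughput = 160896 bbl/day
Fraction yield = 7.8%
yield = throughput * fraction / 100
yield = 160896 * 7.8 / 100 = 12549.888

12549.888 bbl/day


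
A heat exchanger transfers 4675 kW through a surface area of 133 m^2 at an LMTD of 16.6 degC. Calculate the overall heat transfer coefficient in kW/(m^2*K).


From Q = U*A*LMTD, U = Q / (A * LMTD)
U = 4675 / (133 * 16.6) = 4675 / 2207.8 = 2.117

2.117 kW/(m^2*K)


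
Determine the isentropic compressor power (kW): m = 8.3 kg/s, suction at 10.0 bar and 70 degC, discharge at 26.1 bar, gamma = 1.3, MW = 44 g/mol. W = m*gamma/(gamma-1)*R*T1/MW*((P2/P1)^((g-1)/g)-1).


Isentropic work: W = m*(gamma/(gamma-1))*(R*T1/MW)*((P2/P1)^((gamma-1)/gamma) - 1)
T1 = 70 + 273.15 = 343.15 K
Pressure ratio = 26.1 / 10.0 = 2.61
Exponent = (1.3 - 1)/1.3 = 0.230769
(P2/P1)^exp - 1 = 2.61^0.230769 - 1 = 0.247808
W = 8.3 * 1.3 / 0.3 * 8.314 * 343.15 / 44 * 0.247808 = 577.9

577.9 kW


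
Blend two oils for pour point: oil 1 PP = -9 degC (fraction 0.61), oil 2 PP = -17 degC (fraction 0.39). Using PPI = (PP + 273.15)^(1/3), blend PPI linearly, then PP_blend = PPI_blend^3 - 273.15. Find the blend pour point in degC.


PPI_1 = (-9 + 273.15)^(1/3) = 6.416283
PPI_2 = (-17 + 273.15)^(1/3) = 6.350844
PPI_blend = 0.61 * 6.416283 + 0.39 * 6.350844 = 6.390762
PP_blend = 6.390762^3 - 273.15 = 261.0105 - 273.15 = -12.14

-12.14 degC


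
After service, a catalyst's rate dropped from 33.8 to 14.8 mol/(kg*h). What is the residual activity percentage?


Activity (%) = (rate_used / rate_fresh) * 100
rate_used = 14.8, rate_fresh = 33.8
= (14.8 / 33.8) * 100
= 0.4379 * 100 = 43.79

43.79 %


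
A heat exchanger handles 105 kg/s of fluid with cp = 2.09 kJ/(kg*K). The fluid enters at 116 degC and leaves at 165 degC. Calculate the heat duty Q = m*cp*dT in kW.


Q = m_dot * cp * delta_T
delta_T = 165 - 116 = 49 K
Q = 105 * 2.09 * 49
= 219.45 * 49
= 10753.05 kW

10753.05 kW


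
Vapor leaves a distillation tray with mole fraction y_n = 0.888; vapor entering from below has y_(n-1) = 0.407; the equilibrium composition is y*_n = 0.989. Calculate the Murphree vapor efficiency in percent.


Murphree vapor efficiency: EMV = (y_n - y_(n-1)) / (y*_n - y_(n-1)) * 100
EMV = (0.888 - 0.407) / (0.989 - 0.407) * 100 = 0.481 / 0.582 * 100 = 82.65

82.65 %


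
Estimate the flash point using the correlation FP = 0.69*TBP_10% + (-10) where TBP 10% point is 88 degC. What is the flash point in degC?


FP = 0.69 * 88 + (-10) = 50.72

50.72 degC


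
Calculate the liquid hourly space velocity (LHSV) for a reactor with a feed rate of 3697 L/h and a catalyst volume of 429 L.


LHSV = volumetric feed rate / catalyst volume
= 3697 L/h / 429 L
= 8.618 h^-1

8.618 h^-1


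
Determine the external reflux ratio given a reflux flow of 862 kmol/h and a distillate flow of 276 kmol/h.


Reflux ratio definition: R = L / D (liquid returned / distillate withdrawn)
L = 862 kmol/h, D = 276 kmol/h
R = 862 / 276 = 3.123

3.123


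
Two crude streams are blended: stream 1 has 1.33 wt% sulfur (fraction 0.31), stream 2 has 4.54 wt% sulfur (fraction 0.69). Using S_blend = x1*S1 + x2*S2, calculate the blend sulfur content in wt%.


Linear sulfur blending: S_blend = x1*S1 + x2*S2
Contribution 1: 0.31 * 1.33 = 0.4123 wt%
Contribution 2: 0.69 * 4.54 = 3.1326 wt%
S_blend = 0.4123 + 3.1326 = 3.5449

3.5449 wt%


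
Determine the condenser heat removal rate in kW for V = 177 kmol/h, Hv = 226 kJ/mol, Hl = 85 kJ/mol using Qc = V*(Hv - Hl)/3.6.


Qc = 177 * (226 - 85) / 3.6 = 177 * 141 / 3.6 = 6932

6932 kW


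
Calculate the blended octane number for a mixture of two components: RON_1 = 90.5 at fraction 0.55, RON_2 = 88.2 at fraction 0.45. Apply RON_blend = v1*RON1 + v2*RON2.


Linear blending: RON_blend = sum(vi * RONi)
Contribution 1: 0.55 * 90.5 = 49.775
Contribution 2: 0.45 * 88.2 = 39.69
RON_blend = 49.775 + 39.69 = 89.465

89.465


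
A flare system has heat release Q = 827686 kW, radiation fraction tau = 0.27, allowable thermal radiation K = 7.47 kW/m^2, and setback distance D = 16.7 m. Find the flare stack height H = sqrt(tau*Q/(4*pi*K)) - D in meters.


tau*Q/(4*pi*K) = 0.27 * 827686 / (4 * pi * 7.47) = 2380.67
sqrt(2380.67) = 48.7921
H = 48.7921 - 16.7 = 32.09

32.09 m


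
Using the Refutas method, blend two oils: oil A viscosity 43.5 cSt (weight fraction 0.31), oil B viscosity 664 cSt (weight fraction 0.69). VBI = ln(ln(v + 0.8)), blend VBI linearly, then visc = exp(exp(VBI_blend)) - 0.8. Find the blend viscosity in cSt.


Refutas method: VBN_i = 14.534*ln(ln(visc_i + 0.8)) + 10.975, blended linearly by mass fraction; since VBN is linear in VBI_i = ln(ln(visc_i + 0.8)) and the fractions sum to 1, blend VBI directly: visc = exp(exp(VBI_blend)) - 0.8
VBI_1 = ln(ln(43.5 + 0.8)) = 1.33263
VBI_2 = ln(ln(664 + 0.8)) = 1.87172
VBI_blend = 0.31 * 1.33263 + 0.69 * 1.87172 = 1.7046
visc_blend = exp(exp(1.7046)) - 0.8 = 243.7

243.7 cSt


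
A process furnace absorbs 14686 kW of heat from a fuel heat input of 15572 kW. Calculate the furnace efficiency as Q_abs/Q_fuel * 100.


Furnace efficiency = Q_absorbed / Q_fuel * 100
= 14686 / 15572 * 100 = 94.31

94.31 %


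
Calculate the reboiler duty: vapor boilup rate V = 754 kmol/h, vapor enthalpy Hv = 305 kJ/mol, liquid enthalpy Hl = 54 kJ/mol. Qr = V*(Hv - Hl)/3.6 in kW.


Qr = 754 * (305 - 54) / 3.6 = 754 * 251 / 3.6 = 52570

52570 kW


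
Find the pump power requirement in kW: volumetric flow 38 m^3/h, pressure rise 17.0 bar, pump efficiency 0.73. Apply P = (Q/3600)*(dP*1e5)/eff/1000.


Q = 38 / 3600 = 0.0105556 m^3/s
P = 0.0105556 * (17.0 * 1e5) / 0.73 / 1000 = 24.58

24.58 kW


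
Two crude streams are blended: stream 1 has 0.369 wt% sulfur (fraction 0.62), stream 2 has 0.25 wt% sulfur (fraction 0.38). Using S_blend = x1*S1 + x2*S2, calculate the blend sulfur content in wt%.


Linear sulfur blending: S_blend = x1*S1 + x2*S2
Contribution 1: 0.62 * 0.369 = 0.22878 wt%
Contribution 2: 0.38 * 0.25 = 0.095 wt%
S_blend = 0.22878 + 0.095 = 0.32378

0.32378 wt%


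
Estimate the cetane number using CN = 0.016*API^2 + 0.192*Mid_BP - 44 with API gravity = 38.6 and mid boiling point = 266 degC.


CN = 0.016 * 38.6^2 + 0.192 * 266 - 44
CN = 23.83936 + 51.072 - 44 = 30.91136

30.91136


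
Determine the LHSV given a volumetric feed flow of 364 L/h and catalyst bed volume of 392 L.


LHSV = volumetric feed rate / catalyst volume
= 364 L/h / 392 L
= 0.9286 h^-1

0.9286 h^-1


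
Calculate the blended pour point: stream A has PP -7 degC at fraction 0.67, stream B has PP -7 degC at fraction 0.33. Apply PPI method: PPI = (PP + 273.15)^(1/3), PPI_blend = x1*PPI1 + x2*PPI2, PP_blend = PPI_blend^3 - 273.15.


PPI_1 = (-7 + 273.15)^(1/3) = 6.432436
PPI_2 = (-7 + 273.15)^(1/3) = 6.432436
PPI_blend = 0.67 * 6.432436 + 0.33 * 6.432436 = 6.432436
PP_blend = 6.432436^3 - 273.15 = 266.15 - 273.15 = -7

-7 degC


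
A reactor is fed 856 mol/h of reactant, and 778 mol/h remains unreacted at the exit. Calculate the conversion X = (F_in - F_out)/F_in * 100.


X = (F_in - F_out) / F_in * 100
Moles reacted = 856 - 778 = 78
X = 78 / 856 * 100
= 0.09112 * 100
= 9.112 %

9.112 %


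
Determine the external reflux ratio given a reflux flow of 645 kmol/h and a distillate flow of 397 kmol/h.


Reflux ratio definition: R = L / D (liquid returned / distillate withdrawn)
L = 645 kmol/h, D = 397 kmol/h
R = 645 / 397 = 1.625

1.625


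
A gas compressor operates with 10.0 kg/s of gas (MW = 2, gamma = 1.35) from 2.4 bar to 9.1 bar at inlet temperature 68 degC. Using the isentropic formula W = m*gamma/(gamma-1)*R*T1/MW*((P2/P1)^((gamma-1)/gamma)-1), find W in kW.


Isentropic work: W = m*(gamma/(gamma-1))*(R*T1/MW)*((P2/P1)^((gamma-1)/gamma) - 1)
T1 = 68 + 273.15 = 341.15 K
Pressure ratio = 9.1 / 2.4 = 3.79167
Exponent = (1.35 - 1)/1.35 = 0.259259
(P2/P1)^exp - 1 = 3.79167^0.259259 - 1 = 0.412756
W = 10.0 * 1.35 / 0.35 * 8.314 * 341.15 / 2 * 0.412756 = 22580

22580 kW


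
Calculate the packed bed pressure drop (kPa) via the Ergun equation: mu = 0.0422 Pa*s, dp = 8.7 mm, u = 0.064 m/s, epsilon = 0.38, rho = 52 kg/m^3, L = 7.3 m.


dp = 8.7 mm = 0.0087 m
Viscous term = 150*0.0422*0.064*(1-0.38)^2 / (0.0087^2*0.38^3) = 37495.4
Inertial term = 1.75*52*0.064^2*(1-0.38) / (0.0087*0.38^3) = 484.087
dP/L = 37495.4 + 484.087 = 37979.5 Pa/m
dP = 37979.5 * 7.3 / 1000 = 277.3 kPa

277.3 kPa


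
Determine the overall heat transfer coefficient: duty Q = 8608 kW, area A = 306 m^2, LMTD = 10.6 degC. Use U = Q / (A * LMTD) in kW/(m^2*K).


From Q = U*A*LMTD, U = Q / (A * LMTD)
U = 8608 / (306 * 10.6) = 8608 / 3243.6 = 2.654

2.654 kW/(m^2*K)


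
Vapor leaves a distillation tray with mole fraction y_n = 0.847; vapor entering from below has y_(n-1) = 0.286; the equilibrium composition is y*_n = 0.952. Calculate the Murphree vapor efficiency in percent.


Murphree vapor efficiency: EMV = (y_n - y_(n-1)) / (y*_n - y_(n-1)) * 100
EMV = (0.847 - 0.286) / (0.952 - 0.286) * 100 = 0.561 / 0.666 * 100 = 84.23

84.23 %


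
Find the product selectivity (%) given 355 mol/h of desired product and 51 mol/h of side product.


Selectivity = desired / (desired + undesired) * 100
Total products = 355 + 51 = 406 mol/h
S = 355 / 406 * 100
= 0.8744 * 100
= 87.44 %

87.44 %


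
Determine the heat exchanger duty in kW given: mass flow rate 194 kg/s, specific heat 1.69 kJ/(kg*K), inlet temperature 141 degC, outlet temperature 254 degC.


Q = m_dot * cp * delta_T
delta_T = 254 - 141 = 113 K
Q = 194 * 1.69 * 113
= 327.86 * 113
= 37048.18 kW

37048.18 kW


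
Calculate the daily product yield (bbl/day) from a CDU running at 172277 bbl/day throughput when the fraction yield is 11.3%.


Crude throughput = 172277 bbl/day
Fraction yield = 11.3%
yield = throughput * fraction / 100
yield = 172277 * 11.3 / 100 = 19467.301

19467.301 bbl/day


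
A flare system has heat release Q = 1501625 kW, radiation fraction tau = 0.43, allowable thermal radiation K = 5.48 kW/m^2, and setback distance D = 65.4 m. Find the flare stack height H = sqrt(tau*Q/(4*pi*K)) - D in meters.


tau*Q/(4*pi*K) = 0.43 * 1501625 / (4 * pi * 5.48) = 9376.47
sqrt(9376.47) = 96.8322
H = 96.8322 - 65.4 = 31.43

31.43 m


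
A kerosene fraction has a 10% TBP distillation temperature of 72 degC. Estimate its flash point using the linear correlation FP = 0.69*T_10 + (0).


FP = 0.69 * 72 + (0) = 49.68

49.68 degC


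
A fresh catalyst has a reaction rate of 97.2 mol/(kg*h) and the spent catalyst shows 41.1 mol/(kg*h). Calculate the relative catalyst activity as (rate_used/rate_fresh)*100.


Activity (%) = (rate_used / rate_fresh) * 100
rate_used = 41.1, rate_fresh = 97.2
= (41.1 / 97.2) * 100
= 0.4228 * 100 = 42.28

42.28 %


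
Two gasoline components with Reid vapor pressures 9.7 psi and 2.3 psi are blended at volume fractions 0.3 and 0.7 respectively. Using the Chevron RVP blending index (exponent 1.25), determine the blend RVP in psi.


Chevron index: RVP_blend = (sum xi*RVPi^1.25)^(1/1.25)
RVP^1.25 terms: 0.3 * 9.7^1.25 + 0.7 * 2.3^1.25 = 7.11824
RVP_blend = 7.11824^(1/1.25) = 4.807

4.807 psi


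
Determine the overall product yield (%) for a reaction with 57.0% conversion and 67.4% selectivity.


Overall yield = conversion (%) * selectivity (%) / 100
Conversion = 57.0%, Selectivity = 67.4%
Y = 57.0 * 67.4 / 100
= 38.418 %

38.418 %


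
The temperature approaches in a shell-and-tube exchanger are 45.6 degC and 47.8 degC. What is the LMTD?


LMTD = (dT1 - dT2) / ln(dT1/dT2)
= (45.6 - 47.8) / ln(45.6 / 47.8) = -2.2 / -0.0471179 = 46.69

46.69 degC


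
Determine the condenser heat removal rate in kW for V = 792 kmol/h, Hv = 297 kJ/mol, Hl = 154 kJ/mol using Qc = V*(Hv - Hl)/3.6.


Qc = 792 * (297 - 154) / 3.6 = 792 * 143 / 3.6 = 31460

31460 kW


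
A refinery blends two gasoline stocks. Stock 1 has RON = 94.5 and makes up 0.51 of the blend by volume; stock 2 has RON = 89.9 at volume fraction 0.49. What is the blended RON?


Linear blending: RON_blend = sum(vi * RONi)
Contribution 1: 0.51 * 94.5 = 48.195
Contribution 2: 0.49 * 89.9 = 44.051
RON_blend = 48.195 + 44.051 = 92.246

92.246


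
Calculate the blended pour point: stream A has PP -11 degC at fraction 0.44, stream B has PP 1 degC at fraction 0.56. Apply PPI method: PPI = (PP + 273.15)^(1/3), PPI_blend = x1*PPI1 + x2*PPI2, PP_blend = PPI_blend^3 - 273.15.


PPI_1 = (-11 + 273.15)^(1/3) = 6.400049
PPI_2 = (1 + 273.15)^(1/3) = 6.49625
PPI_blend = 0.44 * 6.400049 + 0.56 * 6.49625 = 6.453922
PP_blend = 6.453922^3 - 273.15 = 268.8259 - 273.15 = -4.32

-4.32 degC


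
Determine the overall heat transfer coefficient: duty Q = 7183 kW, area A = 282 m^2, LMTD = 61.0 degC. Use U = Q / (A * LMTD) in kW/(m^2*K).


From Q = U*A*LMTD, U = Q / (A * LMTD)
U = 7183 / (282 * 61.0) = 7183 / 17202 = 0.4176

0.4176 kW/(m^2*K)


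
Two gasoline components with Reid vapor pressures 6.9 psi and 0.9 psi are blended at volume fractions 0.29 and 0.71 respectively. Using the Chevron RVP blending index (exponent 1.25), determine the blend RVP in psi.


Chevron index: RVP_blend = (sum xi*RVPi^1.25)^(1/1.25)
RVP^1.25 terms: 0.29 * 6.9^1.25 + 0.71 * 0.9^1.25 = 3.86548
RVP_blend = 3.86548^(1/1.25) = 2.950

2.950 psi


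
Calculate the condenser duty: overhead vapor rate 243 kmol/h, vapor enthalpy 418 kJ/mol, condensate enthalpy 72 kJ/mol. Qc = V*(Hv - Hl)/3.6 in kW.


Qc = 243 * (418 - 72) / 3.6 = 243 * 346 / 3.6 = 23360

23360 kW


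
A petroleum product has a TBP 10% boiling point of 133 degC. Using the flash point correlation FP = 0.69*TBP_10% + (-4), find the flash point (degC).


FP = 0.69 * 133 + (-4) = 87.77

87.77 degC


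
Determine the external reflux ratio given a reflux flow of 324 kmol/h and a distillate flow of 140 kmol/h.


Reflux ratio definition: R = L / D (liquid returned / distillate withdrawn)
L = 324 kmol/h, D = 140 kmol/h
R = 324 / 140 = 2.314

2.314


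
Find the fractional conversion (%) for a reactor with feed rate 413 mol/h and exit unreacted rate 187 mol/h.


X = (F_in - F_out) / F_in * 100
Moles reacted = 413 - 187 = 226
X = 226 / 413 * 100
= 0.5472 * 100
= 54.72 %

54.72 %


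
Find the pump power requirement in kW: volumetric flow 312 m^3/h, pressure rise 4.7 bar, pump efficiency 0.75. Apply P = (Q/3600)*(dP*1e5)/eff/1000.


Q = 312 / 3600 = 0.0866667 m^3/s
P = 0.0866667 * (4.7 * 1e5) / 0.75 / 1000 = 54.31

54.31 kW


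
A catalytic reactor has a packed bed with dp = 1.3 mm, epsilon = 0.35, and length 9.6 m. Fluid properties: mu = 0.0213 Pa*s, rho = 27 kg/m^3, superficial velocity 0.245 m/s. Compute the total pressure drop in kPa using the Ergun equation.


dp = 1.3 mm = 0.0013 m
Viscous term = 150*0.0213*0.245*(1-0.35)^2 / (0.0013^2*0.35^3) = 4564290
Inertial term = 1.75*27*0.245^2*(1-0.35) / (0.0013*0.35^3) = 33075
dP/L = 4564290 + 33075 = 4597360 Pa/m
dP = 4597360 * 9.6 / 1000 = 44130 kPa

44130 kPa


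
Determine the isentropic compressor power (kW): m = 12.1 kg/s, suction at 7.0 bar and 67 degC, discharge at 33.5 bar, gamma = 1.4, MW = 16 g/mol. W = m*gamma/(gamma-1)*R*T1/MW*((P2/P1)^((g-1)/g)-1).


Isentropic work: W = m*(gamma/(gamma-1))*(R*T1/MW)*((P2/P1)^((gamma-1)/gamma) - 1)
T1 = 67 + 273.15 = 340.15 K
Pressure ratio = 33.5 / 7.0 = 4.78571
Exponent = (1.4 - 1)/1.4 = 0.285714
(P2/P1)^exp - 1 = 4.78571^0.285714 - 1 = 0.56412
W = 12.1 * 1.4 / 0.4 * 8.314 * 340.15 / 16 * 0.56412 = 4223

4223 kW


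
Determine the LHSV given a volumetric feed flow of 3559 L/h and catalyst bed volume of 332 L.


LHSV = volumetric feed rate / catalyst volume
= 3559 L/h / 332 L
= 10.72 h^-1

10.72 h^-1


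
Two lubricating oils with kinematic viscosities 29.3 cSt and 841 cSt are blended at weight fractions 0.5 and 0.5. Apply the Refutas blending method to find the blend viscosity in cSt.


Refutas method: VBN_i = 14.534*ln(ln(visc_i + 0.8)) + 10.975, blended linearly by mass fraction; since VBN is linear in VBI_i = ln(ln(visc_i + 0.8)) and the fractions sum to 1, blend VBI directly: visc = exp(exp(VBI_blend)) - 0.8
VBI_1 = ln(ln(29.3 + 0.8)) = 1.22511
VBI_2 = ln(ln(841 + 0.8)) = 1.9074
VBI_blend = 0.5 * 1.22511 + 0.5 * 1.9074 = 1.56625
visc_blend = exp(exp(1.56625)) - 0.8 = 119.3

119.3 cSt


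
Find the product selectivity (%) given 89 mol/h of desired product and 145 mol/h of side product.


Selectivity = desired / (desired + undesired) * 100
Total products = 89 + 145 = 234 mol/h
S = 89 / 234 * 100
= 0.3803 * 100
= 38.03 %

38.03 %


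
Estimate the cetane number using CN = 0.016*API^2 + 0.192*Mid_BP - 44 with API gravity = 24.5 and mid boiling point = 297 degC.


CN = 0.016 * 24.5^2 + 0.192 * 297 - 44
CN = 9.604 + 57.024 - 44 = 22.628

22.628


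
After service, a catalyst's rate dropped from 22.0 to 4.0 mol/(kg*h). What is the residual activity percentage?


Activity (%) = (rate_used / rate_fresh) * 100
rate_used = 4.0, rate_fresh = 22.0
= (4.0 / 22.0) * 100
= 0.1818 * 100 = 18.18

18.18 %


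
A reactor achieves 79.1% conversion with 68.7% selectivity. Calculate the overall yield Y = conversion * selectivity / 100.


Overall yield = conversion (%) * selectivity (%) / 100
Conversion = 79.1%, Selectivity = 68.7%
Y = 79.1 * 68.7 / 100
= 54.3417 %

54.3417 %


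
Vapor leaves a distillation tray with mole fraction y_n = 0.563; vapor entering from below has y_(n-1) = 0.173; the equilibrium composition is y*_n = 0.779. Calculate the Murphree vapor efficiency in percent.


Murphree vapor efficiency: EMV = (y_n - y_(n-1)) / (y*_n - y_(n-1)) * 100
EMV = (0.563 - 0.173) / (0.779 - 0.173) * 100 = 0.39 / 0.606 * 100 = 64.36

64.36 %


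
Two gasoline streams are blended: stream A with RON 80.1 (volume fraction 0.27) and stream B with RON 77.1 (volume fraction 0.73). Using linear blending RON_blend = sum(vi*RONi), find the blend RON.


Linear blending: RON_blend = sum(vi * RONi)
Contribution 1: 0.27 * 80.1 = 21.627
Contribution 2: 0.73 * 77.1 = 56.283
RON_blend = 21.627 + 56.283 = 77.91

77.91


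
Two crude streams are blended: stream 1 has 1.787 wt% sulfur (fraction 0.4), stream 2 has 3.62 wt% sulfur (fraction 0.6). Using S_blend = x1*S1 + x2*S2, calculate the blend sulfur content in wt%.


Linear sulfur blending: S_blend = x1*S1 + x2*S2
Contribution 1: 0.4 * 1.787 = 0.7148 wt%
Contribution 2: 0.6 * 3.62 = 2.172 wt%
S_blend = 0.7148 + 2.172 = 2.8868

2.8868 wt%


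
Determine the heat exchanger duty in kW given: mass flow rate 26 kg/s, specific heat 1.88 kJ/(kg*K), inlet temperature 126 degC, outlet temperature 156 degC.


Q = m_dot * cp * delta_T
delta_T = 156 - 126 = 30 K
Q = 26 * 1.88 * 30
= 48.88 * 30
= 1466.4 kW

1466.4 kW


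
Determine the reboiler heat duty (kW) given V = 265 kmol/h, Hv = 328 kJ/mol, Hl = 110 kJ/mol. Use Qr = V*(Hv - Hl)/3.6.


Qr = 265 * (328 - 110) / 3.6 = 265 * 218 / 3.6 = 16050

16050 kW


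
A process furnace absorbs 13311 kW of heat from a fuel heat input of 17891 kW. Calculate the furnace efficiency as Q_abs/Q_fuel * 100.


Furnace efficiency = Q_absorbed / Q_fuel * 100
= 13311 / 17891 * 100 = 74.40

74.40 %


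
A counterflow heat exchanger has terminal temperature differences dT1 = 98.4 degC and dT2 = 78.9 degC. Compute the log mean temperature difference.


LMTD = (dT1 - dT2) / ln(dT1/dT2)
= (98.4 - 78.9) / ln(98.4 / 78.9) = 19.5 / 0.22086 = 88.29

88.29 degC


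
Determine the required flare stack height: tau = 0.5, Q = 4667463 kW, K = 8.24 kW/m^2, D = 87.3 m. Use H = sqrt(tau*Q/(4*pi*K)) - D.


tau*Q/(4*pi*K) = 0.5 * 4667463 / (4 * pi * 8.24) = 22537.9
sqrt(22537.9) = 150.126
H = 150.126 - 87.3 = 62.83

62.83 m


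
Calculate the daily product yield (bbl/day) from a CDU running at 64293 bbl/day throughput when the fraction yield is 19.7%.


Crude throughput = 64293 bbl/day
Fraction yield = 19.7%
yield = throughput * fraction / 100
yield = 64293 * 19.7 / 100 = 12665.721

12665.721 bbl/day


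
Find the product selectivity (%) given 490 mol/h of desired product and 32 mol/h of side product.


Selectivity = desired / (desired + undesired) * 100
Total products = 490 + 32 = 522 mol/h
S = 490 / 522 * 100
= 0.9387 * 100
= 93.87 %

93.87 %


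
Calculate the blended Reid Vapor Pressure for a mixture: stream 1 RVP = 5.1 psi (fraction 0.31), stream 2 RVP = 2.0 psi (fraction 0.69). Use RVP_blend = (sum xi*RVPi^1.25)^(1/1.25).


Chevron index: RVP_blend = (sum xi*RVPi^1.25)^(1/1.25)
RVP^1.25 terms: 0.31 * 5.1^1.25 + 0.69 * 2.0^1.25 = 4.01699
RVP_blend = 4.01699^(1/1.25) = 3.042

3.042 psi
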